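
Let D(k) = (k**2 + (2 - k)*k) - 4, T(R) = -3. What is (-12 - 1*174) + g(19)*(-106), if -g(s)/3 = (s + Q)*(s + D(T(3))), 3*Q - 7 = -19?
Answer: 42744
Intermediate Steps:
Q = -4 (Q = 7/3 + (1/3)*(-19) = 7/3 - 19/3 = -4)
D(k) = -4 + k**2 + k*(2 - k) (D(k) = (k**2 + k*(2 - k)) - 4 = -4 + k**2 + k*(2 - k))
g(s) = -3*(-10 + s)*(-4 + s) (g(s) = -3*(s - 4)*(s + (-4 + 2*(-3))) = -3*(-4 + s)*(s + (-4 - 6)) = -3*(-4 + s)*(s - 10) = -3*(-4 + s)*(-10 + s) = -3*(-10 + s)*(-4 + s))
(-12 - 1*174) + g(19)*(-106) = (-12 - 1*174) + (-120 - 3*19**2 + 42*19)*(-106) = (-12 - 174) + (-120 - 3*361 + 798)*(-106) = -186 + (-120 - 1083 + 798)*(-106) = -186 - 405*(-106) = -186 + 42930 = 42744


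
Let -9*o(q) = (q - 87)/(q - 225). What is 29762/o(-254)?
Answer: -128303982/341 ≈ -3.7626e+5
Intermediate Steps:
o(q) = -(-87 + q)/(9*(-225 + q)) (o(q) = -(q - 87)/(9*(q - 225)) = -(-87 + q)/(9*(-225 + q)))
29762/o(-254) = 29762/(((87 - 1*(-254))/(9*(-225 - 254)))) = 29762/(((⅑)*(87 + 254)/(-479))) = 29762/(((⅑)*(-1/479)*341)) = 29762/(-341/4311) = 29762*(-4311/341) = -128303982/341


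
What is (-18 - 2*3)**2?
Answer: 576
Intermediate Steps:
(-18 - 2*3)**2 = (-18 - 6)**2 = (-24)**2 = 576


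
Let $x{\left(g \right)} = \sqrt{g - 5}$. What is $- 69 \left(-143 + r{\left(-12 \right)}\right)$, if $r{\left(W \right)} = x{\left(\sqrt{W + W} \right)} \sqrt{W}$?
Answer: $9867 - 138 i \sqrt{3} \sqrt{-5 + 2 i \sqrt{6}} \approx 10452.0 - 239.02 i$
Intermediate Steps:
$x{\left(g \right)} = \sqrt{-5 + g}$
$r{\left(W \right)} = \sqrt{W} \sqrt{-5 + \sqrt{2} \sqrt{W}}$ ($r{\left(W \right)} = \sqrt{-5 + \sqrt{W + W}} \sqrt{W} = \sqrt{-5 + \sqrt{2 W}} \sqrt{W} = \sqrt{-5 + \sqrt{2} \sqrt{W}} \sqrt{W} = \sqrt{W} \sqrt{-5 + \sqrt{2} \sqrt{W}}$)
$- 69 \left(-143 + r{\left(-12 \right)}\right) = - 69 \left(-143 + \sqrt{-12} \sqrt{-5 + \sqrt{2} \sqrt{-12}}\right) = - 69 \left(-143 + 2 i \sqrt{3} \sqrt{-5 + \sqrt{2} \cdot 2 i \sqrt{3}}\right) = - 69 \left(-143 + 2 i \sqrt{3} \sqrt{-5 + 2 i \sqrt{6}}\right) = 9867 - 138 i \sqrt{3} \sqrt{-5 + 2 i \sqrt{6}}$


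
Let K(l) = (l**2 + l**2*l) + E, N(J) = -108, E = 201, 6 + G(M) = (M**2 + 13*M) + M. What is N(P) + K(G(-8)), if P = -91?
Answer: -154455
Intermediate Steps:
G(M) = -6 + M**2 + 14*M (G(M) = -6 + ((M**2 + 13*M) + M) = -6 + (M**2 + 14*M) = -6 + M**2 + 14*M)
K(l) = 201 + l**2 + l**3 (K(l) = (l**2 + l**2*l) + 201 = (l**2 + l**3) + 201 = 201 + l**2 + l**3)
N(P) + K(G(-8)) = -108 + (201 + (-6 + (-8)**2 + 14*(-8))**2 + (-6 + (-8)**2 + 14*(-8))**3) = -108 + (201 + (-6 + 64 - 112)**2 + (-6 + 64 - 112)**3) = -108 + (201 + (-54)**2 + (-54)**3) = -108 + (201 + 2916 - 157464) = -108 - 154347 = -154455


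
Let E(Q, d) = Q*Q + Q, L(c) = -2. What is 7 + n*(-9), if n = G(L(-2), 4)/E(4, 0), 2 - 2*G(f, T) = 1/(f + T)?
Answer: 533/80 ≈ 6.6625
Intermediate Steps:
E(Q, d) = Q + Q² (E(Q, d) = Q² + Q = Q + Q²)
G(f, T) = 1 - 1/(2*(T + f)) (G(f, T) = 1 - 1/(2*(f + T)) = 1 - 1/(2*(T + f)))
n = 3/80 (n = ((-½ + 4 - 2)/(4 - 2))/((4*(1 + 4))) = ((3/2)/2)/((4*5)) = ((½)*(3/2))/20 = (¾)*(1/20) = 3/80 ≈ 0.037500)
7 + n*(-9) = 7 + (3/80)*(-9) = 7 - 27/80 = 533/80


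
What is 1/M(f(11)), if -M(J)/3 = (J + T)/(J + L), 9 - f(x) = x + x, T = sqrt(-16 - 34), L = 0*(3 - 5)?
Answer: -169/657 - 65*I*sqrt(2)/657 ≈ -0.25723 - 0.13991*I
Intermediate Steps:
L = 0 (L = 0*(-2) = 0)
T = 5*I*sqrt(2) (T = sqrt(-50) = 5*I*sqrt(2) ≈ 7.0711*I)
f(x) = 9 - 2*x (f(x) = 9 - (x + x) = 9 - 2*x)
M(J) = -3*(J + 5*I*sqrt(2))/J (M(J) = -3*(J + 5*I*sqrt(2))/(J + 0) = -3*(J + 5*I*sqrt(2))/J)
1/M(f(11)) = 1/(-3 - 15*I*sqrt(2)/(9 - 2*11)) = 1/(-3 - 15*I*sqrt(2)/(9 - 22)) = 1/(-3 - 15*I*sqrt(2)/(-13)) = 1/(-3 - 15*I*sqrt(2)*(-1/13)) = 1/(-3 + 15*I*sqrt(2)/13)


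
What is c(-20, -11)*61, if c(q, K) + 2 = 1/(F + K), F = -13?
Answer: -2989/24 ≈ -124.54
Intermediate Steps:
c(q, K) = -2 + 1/(-13 + K)
c(-20, -11)*61 = ((27 - 2*(-11))/(-13 - 11))*61 = ((27 + 22)/(-24))*61 = -1/24*49*61 = -49/24*61 = -2989/24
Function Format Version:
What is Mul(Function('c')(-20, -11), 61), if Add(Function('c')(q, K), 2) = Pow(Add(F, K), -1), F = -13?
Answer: Rational(-2989, 24) ≈ -124.54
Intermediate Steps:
Function('c')(q, K) = Add(-2, Pow(Add(-13, K), -1))
Mul(Function('c')(-20, -11), 61) = Mul(Mul(Pow(Add(-13, -11), -1), Add(27, Mul(-2, -11))), 61) = Mul(Mul(Pow(-24, -1), Add(27, 22)), 61) = Mul(Mul(Rational(-1, 24), 49), 61) = Mul(Rational(-49, 24), 61) = Rational(-2989, 24)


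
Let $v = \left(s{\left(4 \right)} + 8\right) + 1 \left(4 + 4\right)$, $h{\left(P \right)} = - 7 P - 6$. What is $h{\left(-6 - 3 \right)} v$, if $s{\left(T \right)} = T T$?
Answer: $1824$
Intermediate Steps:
$s{\left(T \right)} = T^{2}$
$h{\left(P \right)} = -6 - 7 P$
$v = 32$ ($v = \left(4^{2} + 8\right) + 1 \left(4 + 4\right) = \left(16 + 8\right) + 1 \cdot 8 = 24 + 8 = 32$)
$h{\left(-6 - 3 \right)} v = \left(-6 - 7 \left(-6 - 3\right)\right) 32 = \left(-6 - -63\right) 32 = \left(-6 + 63\right) 32 = 57 \cdot 32 = 1824$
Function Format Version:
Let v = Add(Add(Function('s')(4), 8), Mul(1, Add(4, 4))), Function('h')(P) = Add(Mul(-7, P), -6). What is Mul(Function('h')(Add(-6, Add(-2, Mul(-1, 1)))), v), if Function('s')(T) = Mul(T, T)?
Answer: 1824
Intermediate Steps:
Function('s')(T) = Pow(T, 2)
Function('h')(P) = Add(-6, Mul(-7, P))
v = 32 (v = Add(Add(Pow(4, 2), 8), Mul(1, Add(4, 4))) = Add(Add(16, 8), Mul(1, 8)) = Add(24, 8) = 32)
Mul(Function('h')(Add(-6, Add(-2, Mul(-1, 1)))), v) = Mul(Add(-6, Mul(-7, Add(-6, Add(-2, Mul(-1, 1))))), 32) = Mul(Add(-6, Mul(-7, Add(-6, Add(-2, -1)))), 32) = Mul(Add(-6, Mul(-7, Add(-6, -3))), 32) = Mul(Add(-6, Mul(-7, -9)), 32) = Mul(Add(-6, 63), 32) = Mul(57, 32) = 1824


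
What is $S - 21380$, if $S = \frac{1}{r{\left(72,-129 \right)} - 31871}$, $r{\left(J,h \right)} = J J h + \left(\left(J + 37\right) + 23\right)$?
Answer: $- \frac{14976155501}{700475} \approx -21380.0$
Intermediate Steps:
$r{\left(J,h \right)} = 60 + J + h J^{2}$ ($r{\left(J,h \right)} = J^{2} h + \left(\left(37 + J\right) + 23\right) = h J^{2} + \left(60 + J\right) = 60 + J + h J^{2}$)
$S = - \frac{1}{700475}$ ($S = \frac{1}{\left(60 + 72 - 129 \cdot 72^{2}\right) - 31871} = \frac{1}{\left(60 + 72 - 668736\right) - 31871} = \frac{1}{-668604 - 31871} = \frac{1}{-700475} = - \frac{1}{700475} \approx -1.4276 \cdot 10^{-6}$)
$S - 21380 = - \frac{1}{700475} - 21380 = - \frac{14976155501}{700475}$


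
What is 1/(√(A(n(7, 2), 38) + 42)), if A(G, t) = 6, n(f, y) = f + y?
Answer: √3/12 ≈ 0.14434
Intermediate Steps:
1/(√(A(n(7, 2), 38) + 42)) = 1/(√(6 + 42)) = 1/(√48) = 1/(4*√3) = √3/12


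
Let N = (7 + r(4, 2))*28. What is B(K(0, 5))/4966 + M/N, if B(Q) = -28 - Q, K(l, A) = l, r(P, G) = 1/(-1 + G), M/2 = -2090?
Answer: -2595519/139048 ≈ -18.666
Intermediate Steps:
M = -4180 (M = 2*(-2090) = -4180)
N = 224 (N = (7 + 1/(-1 + 2))*28 = (7 + 1/1)*28 = (7 + 1)*28 = 8*28 = 224)
B(K(0, 5))/4966 + M/N = (-28 - 1*0)/4966 - 4180/224 = (-28 + 0)*(1/4966) - 4180*1/224 = -28*1/4966 - 1045/56 = -14/2483 - 1045/56 = -2595519/139048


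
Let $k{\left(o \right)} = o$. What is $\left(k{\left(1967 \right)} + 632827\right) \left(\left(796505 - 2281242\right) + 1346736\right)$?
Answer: $-87602206794$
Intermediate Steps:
$\left(k{\left(1967 \right)} + 632827\right) \left(\left(796505 - 2281242\right) + 1346736\right) = \left(1967 + 632827\right) \left(\left(796505 - 2281242\right) + 1346736\right) = 634794 \left(-1484737 + 1346736\right) = 634794 \left(-138001\right) = -87602206794$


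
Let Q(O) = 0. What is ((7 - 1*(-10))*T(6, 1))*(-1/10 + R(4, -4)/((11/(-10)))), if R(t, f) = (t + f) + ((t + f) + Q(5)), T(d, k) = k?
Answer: -17/10 ≈ -1.7000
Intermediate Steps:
R(t, f) = 2*f + 2*t (R(t, f) = (t + f) + ((t + f) + 0) = (f + t) + ((f + t) + 0) = (f + t) + (f + t) = 2*f + 2*t)
((7 - 1*(-10))*T(6, 1))*(-1/10 + R(4, -4)/((11/(-10)))) = ((7 - 1*(-10))*1)*(-1/10 + (2*(-4) + 2*4)/((11/(-10)))) = ((7 + 10)*1)*(-1*1/10 + (-8 + 8)/((11*(-1/10)))) = (17*1)*(-1/10 + 0/(-11/10)) = 17*(-1/10 + 0*(-10/11)) = 17*(-1/10 + 0) = 17*(-1/10) = -17/10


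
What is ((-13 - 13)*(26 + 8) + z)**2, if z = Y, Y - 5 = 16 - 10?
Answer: 762129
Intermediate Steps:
Y = 11 (Y = 5 + (16 - 10) = 5 + 6 = 11)
z = 11
((-13 - 13)*(26 + 8) + z)**2 = ((-13 - 13)*(26 + 8) + 11)**2 = (-26*34 + 11)**2 = (-884 + 11)**2 = (-873)**2 = 762129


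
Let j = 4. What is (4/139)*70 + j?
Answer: 836/139 ≈ 6.0144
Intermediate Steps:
(4/139)*70 + j = (4/139)*70 + 4 = 280/139 + 4 = 836/139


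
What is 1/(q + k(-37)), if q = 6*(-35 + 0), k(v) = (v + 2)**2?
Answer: 1/1015 ≈ 0.00098522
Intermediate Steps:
k(v) = (2 + v)**2
q = -210 (q = 6*(-35) = -210)
1/(q + k(-37)) = 1/(-210 + (2 - 37)**2) = 1/(-210 + (-35)**2) = 1/(-210 + 1225) = 1/1015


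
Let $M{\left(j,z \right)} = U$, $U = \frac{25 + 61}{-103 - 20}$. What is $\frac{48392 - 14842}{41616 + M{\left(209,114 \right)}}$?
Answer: $\frac{2063325}{2559341} \approx 0.80619$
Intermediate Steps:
$U = - \frac{86}{123}$ ($U = \frac{86}{-123} = 86 \left(- \frac{1}{123}\right) = - \frac{86}{123} \approx -0.69919$)
$M{\left(j,z \right)} = - \frac{86}{123}$
$\frac{48392 - 14842}{41616 + M{\left(209,114 \right)}} = \frac{48392 - 14842}{41616 - \frac{86}{123}} = \frac{33550}{\frac{5118682}{123}} = 33550 \cdot \frac{123}{5118682} = \frac{2063325}{2559341}$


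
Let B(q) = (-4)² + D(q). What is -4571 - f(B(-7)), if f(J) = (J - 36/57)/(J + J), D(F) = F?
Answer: -521147/114 ≈ -4571.5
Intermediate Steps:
B(q) = 16 + q (B(q) = (-4)² + q = 16 + q)
f(J) = (-12/19 + J)/(2*J) (f(J) = (J - 36*1/57)/((2*J)) = (J - 12/19)*(1/(2*J)) = (-12/19 + J)*(1/(2*J)) = (-12/19 + J)/(2*J))
-4571 - f(B(-7)) = -4571 - (-12 + 19*(16 - 7))/(38*(16 - 7)) = -4571 - (-12 + 19*9)/(38*9) = -4571 - (-12 + 171)/(38*9) = -4571 - 159/(38*9) = -4571 - 1*53/114 = -4571 - 53/114 = -521147/114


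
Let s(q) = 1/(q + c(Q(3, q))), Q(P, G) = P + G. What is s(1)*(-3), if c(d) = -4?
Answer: 1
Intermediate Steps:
Q(P, G) = G + P
s(q) = 1/(-4 + q) (s(q) = 1/(q - 4) = 1/(-4 + q))
s(1)*(-3) = -3/(-4 + 1) = -3/(-3) = -1/3*(-3) = 1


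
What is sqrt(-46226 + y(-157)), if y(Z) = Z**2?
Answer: I*sqrt(21577) ≈ 146.89*I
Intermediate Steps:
sqrt(-46226 + y(-157)) = sqrt(-46226 + (-157)**2) = sqrt(-46226 + 24649) = sqrt(-21577) = I*sqrt(21577)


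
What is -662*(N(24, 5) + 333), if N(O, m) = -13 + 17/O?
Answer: -2547707/12 ≈ -2.1231e+5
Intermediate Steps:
-662*(N(24, 5) + 333) = -662*((-13 + 17/24) + 333) = -662*(-295/24 + 333) = -662*7697/24 = -2547707/12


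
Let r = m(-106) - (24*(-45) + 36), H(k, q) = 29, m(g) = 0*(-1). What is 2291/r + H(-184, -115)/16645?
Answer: 1315999/599220 ≈ 2.1962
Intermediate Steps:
m(g) = 0
r = 1044 (r = 0 - (24*(-45) + 36) = 0 - (-1080 + 36) = 0 - 1*(-1044) = 0 + 1044 = 1044)
2291/r + H(-184, -115)/16645 = 2291/1044 + 29/16645 = 2291*(1/1044) + 29*(1/16645) = 79/36 + 29/16645 = 1315999/599220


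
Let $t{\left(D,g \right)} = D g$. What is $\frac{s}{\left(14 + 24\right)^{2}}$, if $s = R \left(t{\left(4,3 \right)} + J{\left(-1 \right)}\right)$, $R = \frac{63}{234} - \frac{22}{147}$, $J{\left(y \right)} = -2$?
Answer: $\frac{2285}{2759484} \approx 0.00082805$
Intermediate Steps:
$R = \frac{457}{3822}$ ($R = 63 \cdot \frac{1}{234} - \frac{22}{147} = \frac{7}{26} - \frac{22}{147} = \frac{457}{3822} \approx 0.11957$)
$s = \frac{2285}{1911}$ ($s = \frac{457 \left(4 \cdot 3 - 2\right)}{3822} = \frac{457 \left(12 - 2\right)}{3822} = \frac{457}{3822} \cdot 10 = \frac{2285}{1911} \approx 1.1957$)
$\frac{s}{\left(14 + 24\right)^{2}} = \frac{2285}{1911 \left(14 + 24\right)^{2}} = \frac{2285}{1911 \cdot 38^{2}} = \frac{2285}{1911 \cdot 1444} = \frac{2285}{1911} \cdot \frac{1}{1444} = \frac{2285}{2759484}$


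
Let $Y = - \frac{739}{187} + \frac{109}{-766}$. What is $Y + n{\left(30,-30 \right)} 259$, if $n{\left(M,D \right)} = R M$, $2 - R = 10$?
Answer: $- \frac{8904509177}{143242} \approx -62164.0$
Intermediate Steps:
$R = -8$ ($R = 2 - 10 = -8$)
$n{\left(M,D \right)} = - 8 M$
$Y = - \frac{586457}{143242}$ ($Y = \left(-739\right) \frac{1}{187} + 109 \left(- \frac{1}{766}\right) = - \frac{739}{187} - \frac{109}{766} = - \frac{586457}{143242} \approx -4.0942$)
$Y + n{\left(30,-30 \right)} 259 = - \frac{586457}{143242} + \left(-8\right) 30 \cdot 259 = - \frac{586457}{143242} - 62160 = - \frac{8904509177}{143242}$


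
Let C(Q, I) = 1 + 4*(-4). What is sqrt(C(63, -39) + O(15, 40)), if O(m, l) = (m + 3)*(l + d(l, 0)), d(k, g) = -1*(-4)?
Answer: sqrt(777) ≈ 27.875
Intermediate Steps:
d(k, g) = 4
C(Q, I) = -15 (C(Q, I) = 1 - 16 = -15)
O(m, l) = (3 + m)*(4 + l) (O(m, l) = (m + 3)*(l + 4) = (3 + m)*(4 + l))
sqrt(C(63, -39) + O(15, 40)) = sqrt(-15 + (12 + 3*40 + 4*15 + 40*15)) = sqrt(-15 + (12 + 120 + 60 + 600)) = sqrt(-15 + 792) = sqrt(777)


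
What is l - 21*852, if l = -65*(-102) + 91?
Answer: -11171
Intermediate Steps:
l = 6721 (l = 6630 + 91 = 6721)
l - 21*852 = 6721 - 21*852 = 6721 - 17892 = -11171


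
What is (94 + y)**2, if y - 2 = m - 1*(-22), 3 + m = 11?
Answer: 15876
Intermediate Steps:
m = 8 (m = -3 + 11 = 8)
y = 32 (y = 2 + (8 - 1*(-22)) = 2 + (8 + 22) = 2 + 30 = 32)
(94 + y)**2 = (94 + 32)**2 = 126**2 = 15876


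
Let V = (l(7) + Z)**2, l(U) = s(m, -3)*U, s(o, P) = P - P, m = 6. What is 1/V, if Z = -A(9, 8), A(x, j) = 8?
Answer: 1/64 ≈ 0.015625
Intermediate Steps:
s(o, P) = 0
Z = -8 (Z = -1*8 = -8)
l(U) = 0 (l(U) = 0*U = 0)
V = 64 (V = (0 - 8)**2 = (-8)**2 = 64)
1/V = 1/64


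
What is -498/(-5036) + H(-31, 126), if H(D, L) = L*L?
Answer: 39976017/2518 ≈ 15876.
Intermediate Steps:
H(D, L) = L²
-498/(-5036) + H(-31, 126) = -498/(-5036) + 126² = -498*(-1/5036) + 15876 = 249/2518 + 15876 = 39976017/2518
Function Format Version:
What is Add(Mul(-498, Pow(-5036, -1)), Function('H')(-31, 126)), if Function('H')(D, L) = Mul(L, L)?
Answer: Rational(39976017, 2518) ≈ 15876.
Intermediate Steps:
Function('H')(D, L) = Pow(L, 2)
Add(Mul(-498, Pow(-5036, -1)), Function('H')(-31, 126)) = Add(Mul(-498, Pow(-5036, -1)), Pow(126, 2)) = Add(Mul(-498, Rational(-1, 5036)), 15876) = Add(Rational(249, 2518), 15876) = Rational(39976017, 2518)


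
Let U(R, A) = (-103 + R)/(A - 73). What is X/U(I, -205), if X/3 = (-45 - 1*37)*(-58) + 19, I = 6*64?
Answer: -3982350/281 ≈ -14172.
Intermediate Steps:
I = 384
U(R, A) = (-103 + R)/(-73 + A)
X = 14325 (X = 3*((-45 - 1*37)*(-58) + 19) = 3*((-45 - 37)*(-58) + 19) = 3*(-82*(-58) + 19) = 3*(4756 + 19) = 3*4775 = 14325)
X/U(I, -205) = 14325/(((-103 + 384)/(-73 - 205))) = 14325/((281/(-278))) = 14325/((-1/278*281)) = 14325/(-281/278) = 14325*(-278/281) = -3982350/281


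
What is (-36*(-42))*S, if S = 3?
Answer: 4536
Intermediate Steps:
(-36*(-42))*S = -36*(-42)*3 = 1512*3 = 4536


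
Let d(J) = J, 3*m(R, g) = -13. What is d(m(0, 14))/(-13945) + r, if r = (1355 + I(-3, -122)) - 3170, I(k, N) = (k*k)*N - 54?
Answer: -124124432/41835 ≈ -2967.0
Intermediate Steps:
m(R, g) = -13/3 (m(R, g) = (1/3)*(-13) = -13/3)
I(k, N) = -54 + N*k**2 (I(k, N) = k**2*N - 54 = N*k**2 - 54 = -54 + N*k**2)
r = -2967 (r = (1355 + (-54 - 122*(-3)**2)) - 3170 = (1355 + (-54 - 122*9)) - 3170 = (1355 + (-54 - 1098)) - 3170 = (1355 - 1152) - 3170 = 203 - 3170 = -2967)
d(m(0, 14))/(-13945) + r = -13/3/(-13945) - 2967 = -13/3*(-1/13945) - 2967 = 13/41835 - 2967 = -124124432/41835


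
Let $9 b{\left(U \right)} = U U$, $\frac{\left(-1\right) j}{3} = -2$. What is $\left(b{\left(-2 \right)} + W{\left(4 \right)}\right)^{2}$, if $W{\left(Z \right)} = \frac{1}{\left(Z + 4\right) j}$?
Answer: $\frac{4489}{20736} \approx 0.21648$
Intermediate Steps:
$j = 6$ ($j = \left(-3\right) \left(-2\right) = 6$)
$b{\left(U \right)} = \frac{U^{2}}{9}$ ($b{\left(U \right)} = \frac{U U}{9} = \frac{U^{2}}{9}$)
$W{\left(Z \right)} = \frac{1}{6 \left(4 + Z\right)}$ ($W{\left(Z \right)} = \frac{1}{\left(Z + 4\right) 6} = \frac{1}{4 + Z} \frac{1}{6} = \frac{1}{6 \left(4 + Z\right)}$)
$\left(b{\left(-2 \right)} + W{\left(4 \right)}\right)^{2} = \left(\frac{\left(-2\right)^{2}}{9} + \frac{1}{6 \left(4 + 4\right)}\right)^{2} = \left(\frac{1}{9} \cdot 4 + \frac{1}{6 \cdot 8}\right)^{2} = \left(\frac{4}{9} + \frac{1}{6} \cdot \frac{1}{8}\right)^{2} = \left(\frac{4}{9} + \frac{1}{48}\right)^{2} = \left(\frac{67}{144}\right)^{2} = \frac{4489}{20736}$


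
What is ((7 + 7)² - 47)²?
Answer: 22201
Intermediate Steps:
((7 + 7)² - 47)² = (14² - 47)² = (196 - 47)² = 149² = 22201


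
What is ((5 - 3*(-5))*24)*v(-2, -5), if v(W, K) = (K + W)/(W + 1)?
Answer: 3360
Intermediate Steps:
v(W, K) = (K + W)/(1 + W)
((5 - 3*(-5))*24)*v(-2, -5) = ((5 - 3*(-5))*24)*((-5 - 2)/(1 - 2)) = ((5 + 15)*24)*(-7/(-1)) = (20*24)*(-1*(-7)) = 480*7 = 3360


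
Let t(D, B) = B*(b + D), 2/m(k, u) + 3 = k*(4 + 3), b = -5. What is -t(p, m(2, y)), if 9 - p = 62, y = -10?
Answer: 116/11 ≈ 10.545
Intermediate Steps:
p = -53 (p = 9 - 1*62 = 9 - 62 = -53)
m(k, u) = 2/(-3 + 7*k) (m(k, u) = 2/(-3 + k*(4 + 3)) = 2/(-3 + k*7) = 2/(-3 + 7*k))
t(D, B) = B*(-5 + D)
-t(p, m(2, y)) = -2/(-3 + 7*2)*(-5 - 53) = -2/(-3 + 14)*(-58) = -2/11*(-58) = -2*(1/11)*(-58) = -2*(-58)/11 = -1*(-116/11) = 116/11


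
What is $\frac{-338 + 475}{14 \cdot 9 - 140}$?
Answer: $- \frac{137}{14} \approx -9.7857$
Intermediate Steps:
$\frac{-338 + 475}{14 \cdot 9 - 140} = \frac{137}{126 - 140} = \frac{137}{-14} = 137 \left(- \frac{1}{14}\right) = - \frac{137}{14}$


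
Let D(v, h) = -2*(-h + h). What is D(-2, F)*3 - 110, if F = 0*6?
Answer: -110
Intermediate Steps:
F = 0
D(v, h) = 0 (D(v, h) = -2*0 = 0)
D(-2, F)*3 - 110 = 0*3 - 110 = 0 - 110 = -110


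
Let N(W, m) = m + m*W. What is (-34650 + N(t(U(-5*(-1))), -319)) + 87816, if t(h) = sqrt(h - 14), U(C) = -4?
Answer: 52847 - 957*I*sqrt(2) ≈ 52847.0 - 1353.4*I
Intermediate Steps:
t(h) = sqrt(-14 + h)
N(W, m) = m + W*m
(-34650 + N(t(U(-5*(-1))), -319)) + 87816 = (-34650 - 319*(1 + sqrt(-14 - 4))) + 87816 = (-34650 - 319*(1 + sqrt(-18))) + 87816 = (-34650 - 319*(1 + 3*I*sqrt(2))) + 87816 = (-34650 + (-319 - 957*I*sqrt(2))) + 87816 = (-34969 - 957*I*sqrt(2)) + 87816 = 52847 - 957*I*sqrt(2)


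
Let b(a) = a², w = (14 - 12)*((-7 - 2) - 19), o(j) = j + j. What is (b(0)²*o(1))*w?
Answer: 0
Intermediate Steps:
o(j) = 2*j
w = -56 (w = 2*(-9 - 19) = 2*(-28) = -56)
(b(0)²*o(1))*w = ((0²)²*(2*1))*(-56) = (0²*2)*(-56) = (0*2)*(-56) = 0*(-56) = 0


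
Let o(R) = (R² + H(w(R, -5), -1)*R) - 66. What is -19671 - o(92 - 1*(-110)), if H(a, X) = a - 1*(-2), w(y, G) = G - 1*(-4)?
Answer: -60611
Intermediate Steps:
w(y, G) = 4 + G (w(y, G) = G + 4 = 4 + G)
H(a, X) = 2 + a (H(a, X) = a + 2 = 2 + a)
o(R) = -66 + R + R² (o(R) = (R² + (2 + (4 - 5))*R) - 66 = (R² + (2 - 1)*R) - 66 = (R² + 1*R) - 66 = (R² + R) - 66 = (R + R²) - 66 = -66 + R + R²)
-19671 - o(92 - 1*(-110)) = -19671 - (-66 + (92 - 1*(-110)) + (92 - 1*(-110))²) = -19671 - (-66 + (92 + 110) + (92 + 110)²) = -19671 - (-66 + 202 + 202²) = -19671 - (-66 + 202 + 40804) = -19671 - 1*40940 = -19671 - 40940 = -60611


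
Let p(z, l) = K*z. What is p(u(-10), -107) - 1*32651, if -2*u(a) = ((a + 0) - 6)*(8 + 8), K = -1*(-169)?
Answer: -11019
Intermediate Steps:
K = 169
u(a) = 48 - 8*a (u(a) = -((a + 0) - 6)*(8 + 8)/2 = -(a - 6)*16/2 = -(-6 + a)*16/2 = -(-96 + 16*a)/2 = 48 - 8*a)
p(z, l) = 169*z
p(u(-10), -107) - 1*32651 = 169*(48 - 8*(-10)) - 1*32651 = 169*(48 + 80) - 32651 = 169*128 - 32651 = 21632 - 32651 = -11019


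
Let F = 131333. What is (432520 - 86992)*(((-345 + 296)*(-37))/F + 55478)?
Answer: 2517549483140136/131333 ≈ 1.9169e+10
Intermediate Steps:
(432520 - 86992)*(((-345 + 296)*(-37))/F + 55478) = (432520 - 86992)*(((-345 + 296)*(-37))/131333 + 55478) = 345528*(-49*(-37)*(1/131333) + 55478) = 345528*(1813*(1/131333) + 55478) = 345528*(1813/131333 + 55478) = 345528*(7286093987/131333) = 2517549483140136/131333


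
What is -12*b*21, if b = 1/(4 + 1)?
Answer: -252/5 ≈ -50.400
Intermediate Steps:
b = ⅕ (b = 1/5 = ⅕ ≈ 0.20000)
-12*b*21 = -12*⅕*21 = -12/5*21 = -252/5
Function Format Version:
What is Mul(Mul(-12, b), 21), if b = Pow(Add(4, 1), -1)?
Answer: Rational(-252, 5) ≈ -50.400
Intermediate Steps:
b = Rational(1, 5) (b = Pow(5, -1) = Rational(1, 5) ≈ 0.20000)
Mul(Mul(-12, b), 21) = Mul(Mul(-12, Rational(1, 5)), 21) = Mul(Rational(-12, 5), 21) = Rational(-252, 5)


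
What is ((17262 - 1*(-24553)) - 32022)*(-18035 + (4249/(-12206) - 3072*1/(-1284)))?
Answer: -230642751712961/1306042 ≈ -1.7660e+8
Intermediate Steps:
((17262 - 1*(-24553)) - 32022)*(-18035 + (4249/(-12206) - 3072*1/(-1284))) = ((17262 + 24553) - 32022)*(-18035 + (4249*(-1/12206) - 3072*(-1/1284))) = (41815 - 32022)*(-18035 + (-4249/12206 + 256/107)) = 9793*(-18035 + 2670093/1306042) = 9793*(-23551797377/1306042) = -230642751712961/1306042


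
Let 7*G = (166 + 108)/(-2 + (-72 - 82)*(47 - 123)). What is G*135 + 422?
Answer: 17302349/40957 ≈ 422.45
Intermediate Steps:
G = 137/40957 (G = ((166 + 108)/(-2 + (-72 - 82)*(47 - 123)))/7 = (274/(-2 - 154*(-76)))/7 = (274/(-2 + 11704))/7 = (274/11702)/7 = (274*(1/11702))/7 = (⅐)*(137/5851) = 137/40957 ≈ 0.0033450)
G*135 + 422 = (137/40957)*135 + 422 = 18495/40957 + 422 = 17302349/40957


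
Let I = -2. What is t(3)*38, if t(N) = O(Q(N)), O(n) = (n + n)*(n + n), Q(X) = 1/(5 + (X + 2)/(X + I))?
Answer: 38/25 ≈ 1.5200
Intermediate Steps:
Q(X) = 1/(5 + (2 + X)/(-2 + X)) (Q(X) = 1/(5 + (X + 2)/(X - 2)) = 1/(5 + (2 + X)/(-2 + X)))
O(n) = 4*n² (O(n) = (2*n)*(2*n) = 4*n²)
t(N) = (-2 + N)²/(-4 + 3*N)² (t(N) = 4*((-2 + N)/(2*(-4 + 3*N)))² = 4*((-2 + N)²/(4*(-4 + 3*N)²)) = (-2 + N)²/(-4 + 3*N)²)
t(3)*38 = ((-2 + 3)²/(-4 + 3*3)²)*38 = (1²/(-4 + 9)²)*38 = (1/5²)*38 = ((1/25)*1)*38 = (1/25)*38 = 38/25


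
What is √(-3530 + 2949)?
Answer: I*√581 ≈ 24.104*I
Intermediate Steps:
√(-3530 + 2949) = √(-581) = I*√581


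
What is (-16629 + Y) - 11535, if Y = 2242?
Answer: -25922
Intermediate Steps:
(-16629 + Y) - 11535 = (-16629 + 2242) - 11535 = -14387 - 11535 = -25922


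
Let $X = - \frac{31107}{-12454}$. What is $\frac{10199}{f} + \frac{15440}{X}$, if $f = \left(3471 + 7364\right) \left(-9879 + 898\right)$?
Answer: $\frac{2673078556813901}{432427894635} \approx 6181.6$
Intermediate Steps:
$X = \frac{31107}{12454}$ ($X = \left(-31107\right) \left(- \frac{1}{12454}\right) = \frac{31107}{12454} \approx 2.4978$)
$f = -97309135$ ($f = 10835 \left(-8981\right) = -97309135$)
$\frac{10199}{f} + \frac{15440}{X} = \frac{10199}{-97309135} + \frac{15440}{\frac{31107}{12454}} = 10199 \left(- \frac{1}{97309135}\right) + 15440 \cdot \frac{12454}{31107} = - \frac{1457}{13901305} + \frac{192289760}{31107} = \frac{2673078556813901}{432427894635}$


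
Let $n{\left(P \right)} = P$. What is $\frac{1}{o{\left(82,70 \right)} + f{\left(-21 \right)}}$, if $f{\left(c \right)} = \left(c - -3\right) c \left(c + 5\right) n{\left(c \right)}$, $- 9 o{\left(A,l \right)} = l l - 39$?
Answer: $\frac{9}{1138211} \approx 7.9071 \cdot 10^{-6}$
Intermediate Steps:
$o{\left(A,l \right)} = \frac{13}{3} - \frac{l^{2}}{9}$ ($o{\left(A,l \right)} = - \frac{l l - 39}{9} = - \frac{l^{2} - 39}{9} = - \frac{-39 + l^{2}}{9} = \frac{13}{3} - \frac{l^{2}}{9}$)
$f{\left(c \right)} = c^{2} \left(3 + c\right) \left(5 + c\right)$ ($f{\left(c \right)} = \left(c - -3\right) c \left(c + 5\right) c = \left(c + 3\right) c \left(5 + c\right) c = \left(3 + c\right) c \left(5 + c\right) c = c \left(3 + c\right) \left(5 + c\right) c = c^{2} \left(3 + c\right) \left(5 + c\right)$)
$\frac{1}{o{\left(82,70 \right)} + f{\left(-21 \right)}} = \frac{1}{\left(\frac{13}{3} - \frac{70^{2}}{9}\right) + \left(-21\right)^{2} \left(15 + \left(-21\right)^{2} + 8 \left(-21\right)\right)} = \frac{1}{\left(\frac{13}{3} - \frac{4900}{9}\right) + 441 \left(15 + 441 - 168\right)} = \frac{1}{\left(\frac{13}{3} - \frac{4900}{9}\right) + 441 \cdot 288} = \frac{1}{- \frac{4861}{9} + 127008} = \frac{1}{\frac{1138211}{9}} = \frac{9}{1138211}$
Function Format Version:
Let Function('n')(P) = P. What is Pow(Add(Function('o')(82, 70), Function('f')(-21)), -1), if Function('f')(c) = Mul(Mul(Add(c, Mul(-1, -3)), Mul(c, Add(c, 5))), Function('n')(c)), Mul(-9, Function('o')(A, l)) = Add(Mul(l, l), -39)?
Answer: Rational(9, 1138211) ≈ 7.9071e-6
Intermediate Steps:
Function('o')(A, l) = Add(Rational(13, 3), Mul(Rational(-1, 9), Pow(l, 2))) (Function('o')(A, l) = Mul(Rational(-1, 9), Add(Mul(l, l), -39)) = Mul(Rational(-1, 9), Add(Pow(l, 2), -39)) = Mul(Rational(-1, 9), Add(-39, Pow(l, 2))) = Add(Rational(13, 3), Mul(Rational(-1, 9), Pow(l, 2))))
Function('f')(c) = Mul(Pow(c, 2), Add(3, c), Add(5, c)) (Function('f')(c) = Mul(Mul(Add(c, Mul(-1, -3)), Mul(c, Add(c, 5))), c) = Mul(Mul(Add(c, 3), Mul(c, Add(5, c))), c) = Mul(Mul(Add(3, c), Mul(c, Add(5, c))), c) = Mul(Mul(c, Add(3, c), Add(5, c)), c) = Mul(Pow(c, 2), Add(3, c), Add(5, c)))
Pow(Add(Function('o')(82, 70), Function('f')(-21)), -1) = Pow(Add(Add(Rational(13, 3), Mul(Rational(-1, 9), Pow(70, 2))), Mul(Pow(-21, 2), Add(15, Pow(-21, 2), Mul(8, -21)))), -1) = Pow(Add(Add(Rational(13, 3), Mul(Rational(-1, 9), 4900)), Mul(441, Add(15, 441, -168))), -1) = Pow(Add(Add(Rational(13, 3), Rational(-4900, 9)), Mul(441, 288)), -1) = Pow(Add(Rational(-4861, 9), 127008), -1) = Pow(Rational(1138211, 9), -1) = Rational(9, 1138211)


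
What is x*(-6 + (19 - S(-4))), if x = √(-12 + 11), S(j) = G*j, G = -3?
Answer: I ≈ 1.0*I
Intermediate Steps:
S(j) = -3*j
x = I (x = √(-1) = I ≈ 1.0*I)
x*(-6 + (19 - S(-4))) = I*(-6 + (19 - (-3)*(-4))) = I*(-6 + (19 - 1*12)) = I*(-6 + (19 - 12)) = I*(-6 + 7) = I*1 = I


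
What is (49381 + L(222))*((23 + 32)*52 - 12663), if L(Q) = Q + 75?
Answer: -486993434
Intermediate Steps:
L(Q) = 75 + Q
(49381 + L(222))*((23 + 32)*52 - 12663) = (49381 + (75 + 222))*((23 + 32)*52 - 12663) = (49381 + 297)*(55*52 - 12663) = 49678*(2860 - 12663) = 49678*(-9803) = -486993434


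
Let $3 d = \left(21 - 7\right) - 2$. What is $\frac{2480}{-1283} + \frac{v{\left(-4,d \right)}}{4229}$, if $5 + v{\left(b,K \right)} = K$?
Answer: $- \frac{10489203}{5425807} \approx -1.9332$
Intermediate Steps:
$d = 4$ ($d = \frac{\left(21 - 7\right) - 2}{3} = \frac{14 - 2}{3} = \frac{1}{3} \cdot 12 = 4$)
$v{\left(b,K \right)} = -5 + K$
$\frac{2480}{-1283} + \frac{v{\left(-4,d \right)}}{4229} = \frac{2480}{-1283} + \frac{-5 + 4}{4229} = 2480 \left(- \frac{1}{1283}\right) - \frac{1}{4229} = - \frac{2480}{1283} - \frac{1}{4229} = - \frac{10489203}{5425807}$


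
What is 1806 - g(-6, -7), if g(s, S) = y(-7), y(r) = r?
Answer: 1813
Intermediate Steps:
g(s, S) = -7
1806 - g(-6, -7) = 1806 - 1*(-7) = 1806 + 7 = 1813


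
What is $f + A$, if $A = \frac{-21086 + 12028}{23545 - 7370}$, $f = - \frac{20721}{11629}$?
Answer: $- \frac{680831}{290725} \approx -2.3418$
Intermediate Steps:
$f = - \frac{20721}{11629}$ ($f = \left(-20721\right) \frac{1}{11629} = - \frac{20721}{11629} \approx -1.7818$)
$A = - \frac{14}{25}$ ($A = - \frac{9058}{16175} = \left(-9058\right) \frac{1}{16175} = - \frac{14}{25} \approx -0.56$)
$f + A = - \frac{20721}{11629} - \frac{14}{25} = - \frac{680831}{290725}$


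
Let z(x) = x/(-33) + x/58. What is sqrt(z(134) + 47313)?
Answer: sqrt(43329960762)/957 ≈ 217.51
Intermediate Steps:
z(x) = -25*x/1914 (z(x) = x*(-1/33) + x*(1/58) = -x/33 + x/58 = -25*x/1914)
sqrt(z(134) + 47313) = sqrt(-25/1914*134 + 47313) = sqrt(-1675/957 + 47313) = sqrt(45276866/957) = sqrt(43329960762)/957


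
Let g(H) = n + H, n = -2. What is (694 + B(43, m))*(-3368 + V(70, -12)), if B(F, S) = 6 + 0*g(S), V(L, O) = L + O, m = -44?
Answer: -2317000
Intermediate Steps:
g(H) = -2 + H
B(F, S) = 6 (B(F, S) = 6 + 0*(-2 + S) = 6 + 0 = 6)
(694 + B(43, m))*(-3368 + V(70, -12)) = (694 + 6)*(-3368 + (70 - 12)) = 700*(-3368 + 58) = 700*(-3310) = -2317000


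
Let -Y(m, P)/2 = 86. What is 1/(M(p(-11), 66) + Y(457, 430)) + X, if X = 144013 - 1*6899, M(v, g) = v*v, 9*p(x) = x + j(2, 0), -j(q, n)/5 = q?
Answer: 205533877/1499 ≈ 1.3711e+5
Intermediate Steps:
j(q, n) = -5*q
Y(m, P) = -172 (Y(m, P) = -2*86 = -172)
p(x) = -10/9 + x/9 (p(x) = (x - 5*2)/9 = (x - 10)/9 = (-10 + x)/9 = -10/9 + x/9)
M(v, g) = v²
X = 137114 (X = 144013 - 6899 = 137114)
1/(M(p(-11), 66) + Y(457, 430)) + X = 1/((-10/9 + (⅑)*(-11))² - 172) + 137114 = 1/((-10/9 - 11/9)² - 172) + 137114 = 1/((-7/3)² - 172) + 137114 = 1/(49/9 - 172) + 137114 = 1/(-1499/9) + 137114 = -9/1499 + 137114 = 205533877/1499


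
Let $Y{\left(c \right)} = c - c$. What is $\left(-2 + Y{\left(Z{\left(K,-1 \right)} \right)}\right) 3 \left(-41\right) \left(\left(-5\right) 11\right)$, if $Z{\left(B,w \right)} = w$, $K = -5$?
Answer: $-13530$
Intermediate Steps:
$Y{\left(c \right)} = 0$
$\left(-2 + Y{\left(Z{\left(K,-1 \right)} \right)}\right) 3 \left(-41\right) \left(\left(-5\right) 11\right) = \left(-2 + 0\right) 3 \left(-41\right) \left(\left(-5\right) 11\right) = \left(-2\right) 3 \left(-41\right) \left(-55\right) = \left(-6\right) \left(-41\right) \left(-55\right) = 246 \left(-55\right) = -13530$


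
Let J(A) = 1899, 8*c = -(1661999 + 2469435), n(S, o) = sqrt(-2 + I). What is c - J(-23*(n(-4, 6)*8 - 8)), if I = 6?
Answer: -2073313/4 ≈ -5.1833e+5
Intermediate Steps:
n(S, o) = 2 (n(S, o) = sqrt(-2 + 6) = sqrt(4) = 2)
c = -2065717/4 (c = (-(1661999 + 2469435))/8 = (-1*4131434)/8 = (1/8)*(-4131434) = -2065717/4 ≈ -5.1643e+5)
c - J(-23*(n(-4, 6)*8 - 8)) = -2065717/4 - 1*1899 = -2065717/4 - 1899 = -2073313/4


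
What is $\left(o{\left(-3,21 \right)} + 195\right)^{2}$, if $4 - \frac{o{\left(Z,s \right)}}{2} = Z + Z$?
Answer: $46225$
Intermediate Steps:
$o{\left(Z,s \right)} = 8 - 4 Z$ ($o{\left(Z,s \right)} = 8 - 2 \left(Z + Z\right) = 8 - 2 \cdot 2 Z = 8 - 4 Z$)
$\left(o{\left(-3,21 \right)} + 195\right)^{2} = \left(\left(8 - -12\right) + 195\right)^{2} = \left(\left(8 + 12\right) + 195\right)^{2} = \left(20 + 195\right)^{2} = 215^{2} = 46225$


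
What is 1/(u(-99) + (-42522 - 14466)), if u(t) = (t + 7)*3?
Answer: -1/57264 ≈ -1.7463e-5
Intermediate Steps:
u(t) = 21 + 3*t (u(t) = (7 + t)*3 = 21 + 3*t)
1/(u(-99) + (-42522 - 14466)) = 1/((21 + 3*(-99)) + (-42522 - 14466)) = 1/((21 - 297) - 56988) = 1/(-276 - 56988) = 1/(-57264) = -1/57264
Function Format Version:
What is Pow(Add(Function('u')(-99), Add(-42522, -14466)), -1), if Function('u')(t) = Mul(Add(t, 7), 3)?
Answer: Rational(-1, 57264) ≈ -1.7463e-5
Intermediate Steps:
Function('u')(t) = Add(21, Mul(3, t)) (Function('u')(t) = Mul(Add(7, t), 3) = Add(21, Mul(3, t)))
Pow(Add(Function('u')(-99), Add(-42522, -14466)), -1) = Pow(Add(Add(21, Mul(3, -99)), Add(-42522, -14466)), -1) = Pow(Add(Add(21, -297), -56988), -1) = Pow(Add(-276, -56988), -1) = Pow(-57264, -1) = Rational(-1, 57264)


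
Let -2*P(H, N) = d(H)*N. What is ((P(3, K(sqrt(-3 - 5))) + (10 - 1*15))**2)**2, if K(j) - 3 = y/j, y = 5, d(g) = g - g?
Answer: 625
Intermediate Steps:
d(g) = 0
K(j) = 3 + 5/j
P(H, N) = 0 (P(H, N) = -0*N = -1/2*0 = 0)
((P(3, K(sqrt(-3 - 5))) + (10 - 1*15))**2)**2 = ((0 + (10 - 1*15))**2)**2 = ((0 + (10 - 15))**2)**2 = ((0 - 5)**2)**2 = ((-5)**2)**2 = 25**2 = 625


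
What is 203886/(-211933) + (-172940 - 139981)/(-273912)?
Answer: 3490488087/19350330632 ≈ 0.18038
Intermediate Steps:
203886/(-211933) + (-172940 - 139981)/(-273912) = 203886*(-1/211933) - 312921*(-1/273912) = -203886/211933 + 104307/91304 = 3490488087/19350330632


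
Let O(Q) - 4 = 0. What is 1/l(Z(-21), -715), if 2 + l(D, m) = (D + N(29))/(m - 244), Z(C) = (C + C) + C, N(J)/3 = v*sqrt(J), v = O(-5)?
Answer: -1778945/3436849 + 11508*sqrt(29)/3436849 ≈ -0.49958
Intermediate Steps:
O(Q) = 4 (O(Q) = 4 + 0 = 4)
v = 4
N(J) = 12*sqrt(J) (N(J) = 3*(4*sqrt(J)) = 12*sqrt(J))
Z(C) = 3*C (Z(C) = 2*C + C = 3*C)
l(D, m) = -2 + (D + 12*sqrt(29))/(-244 + m) (l(D, m) = -2 + (D + 12*sqrt(29))/(m - 244) = -2 + (D + 12*sqrt(29))/(-244 + m))
1/l(Z(-21), -715) = 1/((488 + 3*(-21) - 2*(-715) + 12*sqrt(29))/(-244 - 715)) = 1/((488 - 63 + 1430 + 12*sqrt(29))/(-959)) = 1/(-(1855 + 12*sqrt(29))/959) = 1/(-265/137 - 12*sqrt(29)/959)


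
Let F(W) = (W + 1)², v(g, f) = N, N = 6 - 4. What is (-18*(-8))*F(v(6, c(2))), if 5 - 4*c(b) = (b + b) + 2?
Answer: 1296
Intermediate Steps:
N = 2
c(b) = ¾ - b/2 (c(b) = 5/4 - ((b + b) + 2)/4 = 5/4 - (2*b + 2)/4 = 5/4 - (2 + 2*b)/4 = 5/4 + (-½ - b/2) = ¾ - b/2)
v(g, f) = 2
F(W) = (1 + W)²
(-18*(-8))*F(v(6, c(2))) = (-18*(-8))*(1 + 2)² = 144*3² = 144*9 = 1296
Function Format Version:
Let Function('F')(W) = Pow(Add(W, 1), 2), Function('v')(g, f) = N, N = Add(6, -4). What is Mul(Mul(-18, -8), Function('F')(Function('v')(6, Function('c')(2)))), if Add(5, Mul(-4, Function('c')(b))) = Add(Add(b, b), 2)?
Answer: 1296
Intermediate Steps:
N = 2
Function('c')(b) = Add(Rational(3, 4), Mul(Rational(-1, 2), b)) (Function('c')(b) = Add(Rational(5, 4), Mul(Rational(-1, 4), Add(Add(b, b), 2))) = Add(Rational(5, 4), Mul(Rational(-1, 4), Add(Mul(2, b), 2))) = Add(Rational(5, 4), Mul(Rational(-1, 4), Add(2, Mul(2, b)))) = Add(Rational(5, 4), Add(Rational(-1, 2), Mul(Rational(-1, 2), b))) = Add(Rational(3, 4), Mul(Rational(-1, 2), b)))
Function('v')(g, f) = 2
Function('F')(W) = Pow(Add(1, W), 2)
Mul(Mul(-18, -8), Function('F')(Function('v')(6, Function('c')(2)))) = Mul(Mul(-18, -8), Pow(Add(1, 2), 2)) = Mul(144, Pow(3, 2)) = Mul(144, 9) = 1296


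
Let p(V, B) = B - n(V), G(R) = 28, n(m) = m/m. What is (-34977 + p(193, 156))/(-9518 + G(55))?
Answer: 17411/4745 ≈ 3.6693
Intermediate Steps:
n(m) = 1
p(V, B) = -1 + B (p(V, B) = B - 1*1 = B - 1 = -1 + B)
(-34977 + p(193, 156))/(-9518 + G(55)) = (-34977 + (-1 + 156))/(-9518 + 28) = (-34977 + 155)/(-9490) = -34822*(-1/9490) = 17411/4745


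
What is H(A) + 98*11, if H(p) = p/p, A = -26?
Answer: 1079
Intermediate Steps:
H(p) = 1
H(A) + 98*11 = 1 + 98*11 = 1 + 1078 = 1079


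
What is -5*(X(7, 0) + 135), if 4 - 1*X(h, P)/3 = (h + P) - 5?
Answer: -705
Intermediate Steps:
X(h, P) = 27 - 3*P - 3*h (X(h, P) = 12 - 3*((h + P) - 5) = 12 - 3*((P + h) - 5) = 12 - 3*(-5 + P + h) = 12 + (15 - 3*P - 3*h) = 27 - 3*P - 3*h)
-5*(X(7, 0) + 135) = -5*((27 - 3*0 - 3*7) + 135) = -5*((27 + 0 - 21) + 135) = -5*(6 + 135) = -5*141 = -705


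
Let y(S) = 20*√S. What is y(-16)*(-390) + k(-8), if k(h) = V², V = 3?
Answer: 9 - 31200*I ≈ 9.0 - 31200.0*I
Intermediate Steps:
k(h) = 9 (k(h) = 3² = 9)
y(-16)*(-390) + k(-8) = (20*√(-16))*(-390) + 9 = (20*(4*I))*(-390) + 9 = (80*I)*(-390) + 9 = -31200*I + 9 = 9 - 31200*I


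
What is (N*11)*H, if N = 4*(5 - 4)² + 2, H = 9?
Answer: 594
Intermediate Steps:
N = 6 (N = 4*1² + 2 = 4*1 + 2 = 4 + 2 = 6)
(N*11)*H = (6*11)*9 = 66*9 = 594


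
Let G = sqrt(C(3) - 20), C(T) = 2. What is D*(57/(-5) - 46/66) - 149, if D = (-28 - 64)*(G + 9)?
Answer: 542701/55 + 183632*I*sqrt(2)/55 ≈ 9867.3 + 4721.7*I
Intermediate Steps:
G = 3*I*sqrt(2) (G = sqrt(2 - 20) = sqrt(-18) = 3*I*sqrt(2) ≈ 4.2426*I)
D = -828 - 276*I*sqrt(2) (D = (-28 - 64)*(3*I*sqrt(2) + 9) = -92*(9 + 3*I*sqrt(2)) = -828 - 276*I*sqrt(2) ≈ -828.0 - 390.32*I)
D*(57/(-5) - 46/66) - 149 = (-828 - 276*I*sqrt(2))*(57/(-5) - 46/66) - 149 = (-828 - 276*I*sqrt(2))*(57*(-1/5) - 46*1/66) - 149 = (-828 - 276*I*sqrt(2))*(-57/5 - 23/33) - 149 = (-828 - 276*I*sqrt(2))*(-1996/165) - 149 = (550896/55 + 183632*I*sqrt(2)/55) - 149 = 542701/55 + 183632*I*sqrt(2)/55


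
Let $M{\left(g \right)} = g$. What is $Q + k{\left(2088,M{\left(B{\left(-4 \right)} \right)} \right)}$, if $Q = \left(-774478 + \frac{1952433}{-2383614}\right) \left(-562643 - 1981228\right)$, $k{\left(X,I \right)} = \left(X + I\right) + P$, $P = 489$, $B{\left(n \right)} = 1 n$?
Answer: $\frac{173930919661204611}{88282} \approx 1.9702 \cdot 10^{12}$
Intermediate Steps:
$B{\left(n \right)} = n$
$k{\left(X,I \right)} = 489 + I + X$ ($k{\left(X,I \right)} = \left(X + I\right) + 489 = \left(I + X\right) + 489 = 489 + I + X$)
$Q = \frac{173930919434055025}{88282}$ ($Q = \left(-774478 + 1952433 \left(- \frac{1}{2383614}\right)\right) \left(-2543871\right) = \left(-774478 - \frac{216937}{264846}\right) \left(-2543871\right) = \left(- \frac{205117617325}{264846}\right) \left(-2543871\right) = \frac{173930919434055025}{88282} \approx 1.9702 \cdot 10^{12}$)
$Q + k{\left(2088,M{\left(B{\left(-4 \right)} \right)} \right)} = \frac{173930919434055025}{88282} + \left(489 - 4 + 2088\right) = \frac{173930919434055025}{88282} + 2573 = \frac{173930919661204611}{88282}$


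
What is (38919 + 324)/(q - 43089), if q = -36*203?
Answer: -13081/16799 ≈ -0.77868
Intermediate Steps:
q = -7308
(38919 + 324)/(q - 43089) = (38919 + 324)/(-7308 - 43089) = 39243/(-50397) = 39243*(-1/50397) = -13081/16799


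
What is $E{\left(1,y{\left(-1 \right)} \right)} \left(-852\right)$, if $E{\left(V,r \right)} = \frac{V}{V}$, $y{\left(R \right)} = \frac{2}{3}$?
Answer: $-852$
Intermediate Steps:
$y{\left(R \right)} = \frac{2}{3}$ ($y{\left(R \right)} = 2 \cdot \frac{1}{3} = \frac{2}{3}$)
$E{\left(V,r \right)} = 1$
$E{\left(1,y{\left(-1 \right)} \right)} \left(-852\right) = 1 \left(-852\right) = -852$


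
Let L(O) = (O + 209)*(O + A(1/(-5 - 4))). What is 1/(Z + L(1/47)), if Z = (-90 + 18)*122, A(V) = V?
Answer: -19881/175008016 ≈ -0.00011360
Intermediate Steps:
L(O) = (209 + O)*(-⅑ + O) (L(O) = (O + 209)*(O + 1/(-5 - 4)) = (209 + O)*(O + 1/(-9)) = (209 + O)*(O - ⅑) = (209 + O)*(-⅑ + O))
Z = -8784 (Z = -72*122 = -8784)
1/(Z + L(1/47)) = 1/(-8784 + (-209/9 + (1/47)² + (1880/9)/47)) = 1/(-8784 + (-209/9 + (1/47)² + (1880/9)*(1/47))) = 1/(-8784 + (-209/9 + 1/2209 + 40/9)) = 1/(-8784 - 373312/19881) = 1/(-175008016/19881) = -19881/175008016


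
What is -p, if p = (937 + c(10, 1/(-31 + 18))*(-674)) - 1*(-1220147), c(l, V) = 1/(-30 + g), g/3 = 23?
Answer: -47621602/39 ≈ -1.2211e+6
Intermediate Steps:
g = 69 (g = 3*23 = 69)
c(l, V) = 1/39 (c(l, V) = 1/(-30 + 69) = 1/39)
p = 47621602/39 (p = (937 + (1/39)*(-674)) - 1*(-1220147) = (937 - 674/39) + 1220147 = 35869/39 + 1220147 = 47621602/39 ≈ 1.2211e+6)
-p = -1*47621602/39 = -47621602/39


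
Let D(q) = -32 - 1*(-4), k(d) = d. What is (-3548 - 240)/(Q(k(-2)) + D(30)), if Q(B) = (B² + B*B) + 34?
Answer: -1894/7 ≈ -270.57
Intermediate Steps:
D(q) = -28 (D(q) = -32 + 4 = -28)
Q(B) = 34 + 2*B² (Q(B) = (B² + B²) + 34 = 2*B² + 34 = 34 + 2*B²)
(-3548 - 240)/(Q(k(-2)) + D(30)) = (-3548 - 240)/((34 + 2*(-2)²) - 28) = -3788/((34 + 2*4) - 28) = -3788/((34 + 8) - 28) = -3788/(42 - 28) = -3788/14 = -3788*1/14 = -1894/7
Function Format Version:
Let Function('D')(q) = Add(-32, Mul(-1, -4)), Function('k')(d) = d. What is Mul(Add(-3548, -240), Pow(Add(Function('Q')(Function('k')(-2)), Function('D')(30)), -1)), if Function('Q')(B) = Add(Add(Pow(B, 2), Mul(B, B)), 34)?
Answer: Rational(-1894, 7) ≈ -270.57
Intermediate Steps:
Function('D')(q) = -28 (Function('D')(q) = Add(-32, 4) = -28)
Function('Q')(B) = Add(34, Mul(2, Pow(B, 2))) (Function('Q')(B) = Add(Add(Pow(B, 2), Pow(B, 2)), 34) = Add(Mul(2, Pow(B, 2)), 34) = Add(34, Mul(2, Pow(B, 2))))
Mul(Add(-3548, -240), Pow(Add(Function('Q')(Function('k')(-2)), Function('D')(30)), -1)) = Mul(Add(-3548, -240), Pow(Add(Add(34, Mul(2, Pow(-2, 2))), -28), -1)) = Mul(-3788, Pow(Add(Add(34, Mul(2, 4)), -28), -1)) = Mul(-3788, Pow(Add(Add(34, 8), -28), -1)) = Mul(-3788, Pow(Add(42, -28), -1)) = Mul(-3788, Pow(14, -1)) = Mul(-3788, Rational(1, 14)) = Rational(-1894, 7)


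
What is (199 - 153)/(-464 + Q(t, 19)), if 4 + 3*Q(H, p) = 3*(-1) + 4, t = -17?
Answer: -46/465 ≈ -0.098925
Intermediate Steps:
Q(H, p) = -1 (Q(H, p) = -4/3 + (3*(-1) + 4)/3 = -4/3 + (-3 + 4)/3 = -4/3 + (⅓)*1 = -4/3 + ⅓ = -1)
(199 - 153)/(-464 + Q(t, 19)) = (199 - 153)/(-464 - 1) = 46/(-465) = 46*(-1/465) = -46/465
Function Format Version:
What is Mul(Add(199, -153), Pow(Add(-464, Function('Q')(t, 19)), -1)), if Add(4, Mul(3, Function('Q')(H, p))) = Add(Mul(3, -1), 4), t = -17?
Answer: Rational(-46, 465) ≈ -0.098925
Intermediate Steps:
Function('Q')(H, p) = -1 (Function('Q')(H, p) = Add(Rational(-4, 3), Mul(Rational(1, 3), Add(Mul(3, -1), 4))) = Add(Rational(-4, 3), Mul(Rational(1, 3), Add(-3, 4))) = Add(Rational(-4, 3), Mul(Rational(1, 3), 1)) = Add(Rational(-4, 3), Rational(1, 3)) = -1)
Mul(Add(199, -153), Pow(Add(-464, Function('Q')(t, 19)), -1)) = Mul(Add(199, -153), Pow(Add(-464, -1), -1)) = Mul(46, Pow(-465, -1)) = Mul(46, Rational(-1, 465)) = Rational(-46, 465)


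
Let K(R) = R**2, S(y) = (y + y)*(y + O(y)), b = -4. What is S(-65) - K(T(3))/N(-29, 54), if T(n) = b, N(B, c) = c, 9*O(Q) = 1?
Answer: 227752/27 ≈ 8435.3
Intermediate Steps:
O(Q) = 1/9 (O(Q) = (1/9)*1 = 1/9)
S(y) = 2*y*(1/9 + y) (S(y) = (y + y)*(y + 1/9) = (2*y)*(1/9 + y) = 2*y*(1/9 + y))
T(n) = -4
S(-65) - K(T(3))/N(-29, 54) = (2/9)*(-65)*(1 + 9*(-65)) - (-4)**2/54 = (2/9)*(-65)*(1 - 585) - 16/54 = (2/9)*(-65)*(-584) - 1*8/27 = 75920/9 - 8/27 = 227752/27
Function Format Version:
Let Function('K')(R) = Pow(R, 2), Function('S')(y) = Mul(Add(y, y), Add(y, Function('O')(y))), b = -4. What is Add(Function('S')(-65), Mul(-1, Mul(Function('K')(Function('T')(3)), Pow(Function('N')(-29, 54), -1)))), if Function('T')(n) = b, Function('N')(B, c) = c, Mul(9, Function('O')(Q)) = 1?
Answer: Rational(227752, 27) ≈ 8435.3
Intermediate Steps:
Function('O')(Q) = Rational(1, 9) (Function('O')(Q) = Mul(Rational(1, 9), 1) = Rational(1, 9))
Function('S')(y) = Mul(2, y, Add(Rational(1, 9), y)) (Function('S')(y) = Mul(Add(y, y), Add(y, Rational(1, 9))) = Mul(Mul(2, y), Add(Rational(1, 9), y)) = Mul(2, y, Add(Rational(1, 9), y)))
Function('T')(n) = -4
Add(Function('S')(-65), Mul(-1, Mul(Function('K')(Function('T')(3)), Pow(Function('N')(-29, 54), -1)))) = Add(Mul(Rational(2, 9), -65, Add(1, Mul(9, -65))), Mul(-1, Mul(Pow(-4, 2), Pow(54, -1)))) = Add(Mul(Rational(2, 9), -65, Add(1, -585)), Mul(-1, Mul(16, Rational(1, 54)))) = Add(Mul(Rational(2, 9), -65, -584), Mul(-1, Rational(8, 27))) = Add(Rational(75920, 9), Rational(-8, 27)) = Rational(227752, 27)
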